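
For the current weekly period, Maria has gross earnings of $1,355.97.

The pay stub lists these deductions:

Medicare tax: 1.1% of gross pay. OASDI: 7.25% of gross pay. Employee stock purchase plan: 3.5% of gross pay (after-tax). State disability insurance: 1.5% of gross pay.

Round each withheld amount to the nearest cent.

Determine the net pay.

$1,174.94

Medicare tax: $1,355.97 × 0.011 = $14.92
OASDI: $1,355.97 × 0.0725 = $98.31
State disability insurance: $1,355.97 × 0.015 = $20.34
Employee stock purchase plan: $1,355.97 × 0.035 = $47.46
Total deductions = $14.92 + $98.31 + $20.34 + $47.46 = $181.03
Net pay = $1,355.97 − $181.03 = $1,174.94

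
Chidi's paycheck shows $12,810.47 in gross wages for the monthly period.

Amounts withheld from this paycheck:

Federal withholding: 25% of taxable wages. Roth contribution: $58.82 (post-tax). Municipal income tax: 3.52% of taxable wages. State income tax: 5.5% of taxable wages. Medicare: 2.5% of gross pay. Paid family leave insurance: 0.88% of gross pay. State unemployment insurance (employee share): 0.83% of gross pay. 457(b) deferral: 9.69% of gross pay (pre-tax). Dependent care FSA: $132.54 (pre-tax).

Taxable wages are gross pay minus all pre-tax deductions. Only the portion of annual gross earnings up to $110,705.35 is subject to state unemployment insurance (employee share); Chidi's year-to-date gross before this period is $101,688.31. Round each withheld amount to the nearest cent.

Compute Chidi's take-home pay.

$6,979.22

Dependent care FSA: $132.54
457(b) deferral: $12,810.47 × 0.0969 = $1,241.33
Pre-tax total = $132.54 + $1,241.33 = $1,373.87
Taxable wages = $12,810.47 − $1,373.87 = $11,436.60
Municipal income tax: $11,436.60 × 0.0352 = $402.57
State income tax: $11,436.60 × 0.055 = $629.01
Federal withholding: $11,436.60 × 0.25 = $2,859.15
Paid family leave insurance: $12,810.47 × 0.0088 = $112.73
Medicare: $12,810.47 × 0.025 = $320.26
State unemployment insurance (employee share): only $110,705.35 − $101,688.31 = $9,017.04 of this check is subject → $9,017.04 × 0.0083 = $74.84
Roth contribution: $58.82
Total deductions = $132.54 + $1,241.33 + $402.57 + $629.01 + $2,859.15 + $112.73 + $320.26 + $74.84 + $58.82 = $5,831.25
Net pay = $12,810.47 − $5,831.25 = $6,979.22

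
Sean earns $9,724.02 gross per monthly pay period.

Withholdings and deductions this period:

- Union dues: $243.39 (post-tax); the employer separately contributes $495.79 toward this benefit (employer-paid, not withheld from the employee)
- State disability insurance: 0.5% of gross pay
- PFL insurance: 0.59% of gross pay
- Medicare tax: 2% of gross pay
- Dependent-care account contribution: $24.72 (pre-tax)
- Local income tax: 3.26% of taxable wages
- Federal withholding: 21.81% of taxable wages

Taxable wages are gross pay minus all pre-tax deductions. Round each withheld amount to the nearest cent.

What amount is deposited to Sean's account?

Dependent-care account contribution: $24.72
Taxable wages = $9,724.02 − $24.72 = $9,699.30
Federal withholding: $9,699.30 × 0.2181 = $2,115.42
Local income tax: $9,699.30 × 0.0326 = $316.20
PFL insurance: $9,724.02 × 0.0059 = $57.37
Medicare tax: $9,724.02 × 0.02 = $194.48
State disability insurance: $9,724.02 × 0.005 = $48.62
Union dues: $243.39
(Employer's $495.79 toward union dues is not withheld from the employee.)
Total deductions = $24.72 + $2,115.42 + $316.20 + $57.37 + $194.48 + $48.62 + $243.39 = $3,000.20
Net pay = $9,724.02 − $3,000.20 = $6,723.82

$6,723.82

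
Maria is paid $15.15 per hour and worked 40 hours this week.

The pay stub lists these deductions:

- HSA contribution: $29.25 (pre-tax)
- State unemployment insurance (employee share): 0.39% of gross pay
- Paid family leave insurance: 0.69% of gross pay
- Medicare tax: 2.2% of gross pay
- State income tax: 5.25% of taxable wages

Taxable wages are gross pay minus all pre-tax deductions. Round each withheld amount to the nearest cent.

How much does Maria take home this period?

$526.60

Gross pay: 40 × $15.15 = $606.00
HSA contribution: $29.25
Taxable wages = $606.00 − $29.25 = $576.75
State income tax: $576.75 × 0.0525 = $30.28
Medicare tax: $606.00 × 0.022 = $13.33
Paid family leave insurance: $606.00 × 0.0069 = $4.18
State unemployment insurance (employee share): $606.00 × 0.0039 = $2.36
Total deductions = $29.25 + $30.28 + $13.33 + $4.18 + $2.36 = $79.40
Net pay = $606.00 − $79.40 = $526.60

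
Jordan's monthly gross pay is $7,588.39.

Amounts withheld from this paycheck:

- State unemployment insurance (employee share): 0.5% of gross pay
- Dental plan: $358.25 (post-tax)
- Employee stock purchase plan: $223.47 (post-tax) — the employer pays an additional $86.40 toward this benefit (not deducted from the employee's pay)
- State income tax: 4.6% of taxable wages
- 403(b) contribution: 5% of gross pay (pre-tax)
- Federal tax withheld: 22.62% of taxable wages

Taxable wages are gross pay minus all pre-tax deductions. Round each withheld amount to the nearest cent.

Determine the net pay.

$4,627.03

403(b) contribution: $7,588.39 × 0.05 = $379.42
Taxable wages = $7,588.39 − $379.42 = $7,208.97
State income tax: $7,208.97 × 0.046 = $331.61
Federal tax withheld: $7,208.97 × 0.2262 = $1,630.67
State unemployment insurance (employee share): $7,588.39 × 0.005 = $37.94
Employee stock purchase plan: $223.47
Dental plan: $358.25
(Employer's $86.40 toward employee stock purchase plan is not withheld from the employee.)
Total deductions = $379.42 + $331.61 + $1,630.67 + $37.94 + $223.47 + $358.25 = $2,961.36
Net pay = $7,588.39 − $2,961.36 = $4,627.03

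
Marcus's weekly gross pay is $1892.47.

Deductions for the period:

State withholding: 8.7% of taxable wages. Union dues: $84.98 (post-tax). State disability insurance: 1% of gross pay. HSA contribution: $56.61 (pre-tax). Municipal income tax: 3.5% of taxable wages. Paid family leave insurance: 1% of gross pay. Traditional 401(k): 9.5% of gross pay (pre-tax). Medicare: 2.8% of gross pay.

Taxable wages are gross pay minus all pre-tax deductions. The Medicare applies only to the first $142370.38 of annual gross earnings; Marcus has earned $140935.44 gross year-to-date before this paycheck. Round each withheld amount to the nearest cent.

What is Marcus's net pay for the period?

Traditional 401(k): $1892.47 × 0.095 = $179.78
HSA contribution: $56.61
Pre-tax total = $179.78 + $56.61 = $236.39
Taxable wages = $1892.47 − $236.39 = $1656.08
State withholding: $1656.08 × 0.087 = $144.08
Municipal income tax: $1656.08 × 0.035 = $57.96
Medicare: only $142370.38 − $140935.44 = $1434.94 of this check is subject → $1434.94 × 0.028 = $40.18
Paid family leave insurance: $1892.47 × 0.01 = $18.92
State disability insurance: $1892.47 × 0.01 = $18.92
Union dues: $84.98
Total deductions = $179.78 + $56.61 + $144.08 + $57.96 + $40.18 + $18.92 + $18.92 + $84.98 = $601.43
Net pay = $1892.47 − $601.43 = $1291.04

$1291.04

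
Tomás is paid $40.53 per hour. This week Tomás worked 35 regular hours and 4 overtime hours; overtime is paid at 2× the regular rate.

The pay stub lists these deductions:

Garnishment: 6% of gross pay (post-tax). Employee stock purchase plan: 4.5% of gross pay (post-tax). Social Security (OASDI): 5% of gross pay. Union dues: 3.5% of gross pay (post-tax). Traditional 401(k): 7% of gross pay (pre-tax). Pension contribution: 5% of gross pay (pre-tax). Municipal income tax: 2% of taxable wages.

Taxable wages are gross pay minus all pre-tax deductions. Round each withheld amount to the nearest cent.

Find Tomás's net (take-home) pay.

Regular pay: 35 × $40.53 = $1418.55
Overtime pay: 4 × $40.53 × 2 = $324.24
Gross pay = $1418.55 + $324.24 = $1742.79
Traditional 401(k): $1742.79 × 0.07 = $122.00
Pension contribution: $1742.79 × 0.05 = $87.14
Pre-tax total = $122.00 + $87.14 = $209.14
Taxable wages = $1742.79 − $209.14 = $1533.65
Municipal income tax: $1533.65 × 0.02 = $30.67
Social Security (OASDI): $1742.79 × 0.05 = $87.14
Garnishment: $1742.79 × 0.06 = $104.57
Employee stock purchase plan: $1742.79 × 0.045 = $78.43
Union dues: $1742.79 × 0.035 = $61.00
Total deductions = $122.00 + $87.14 + $30.67 + $87.14 + $104.57 + $78.43 + $61.00 = $570.95
Net pay = $1742.79 − $570.95 = $1171.84

$1171.84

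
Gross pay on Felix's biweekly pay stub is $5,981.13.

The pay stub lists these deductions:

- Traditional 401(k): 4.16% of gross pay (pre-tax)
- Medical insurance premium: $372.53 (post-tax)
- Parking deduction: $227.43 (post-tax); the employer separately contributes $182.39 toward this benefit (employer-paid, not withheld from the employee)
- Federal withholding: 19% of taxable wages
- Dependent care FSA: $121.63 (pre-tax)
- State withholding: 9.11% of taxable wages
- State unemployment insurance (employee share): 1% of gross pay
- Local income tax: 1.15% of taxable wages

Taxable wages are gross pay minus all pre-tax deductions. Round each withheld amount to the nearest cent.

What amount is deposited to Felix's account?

$3,309.23

Dependent care FSA: $121.63
Traditional 401(k): $5,981.13 × 0.0416 = $248.82
Pre-tax total = $121.63 + $248.82 = $370.45
Taxable wages = $5,981.13 − $370.45 = $5,610.68
State withholding: $5,610.68 × 0.0911 = $511.13
Local income tax: $5,610.68 × 0.0115 = $64.52
Federal withholding: $5,610.68 × 0.19 = $1,066.03
State unemployment insurance (employee share): $5,981.13 × 0.01 = $59.81
Medical insurance premium: $372.53
Parking deduction: $227.43
(Employer's $182.39 toward parking deduction is not withheld from the employee.)
Total deductions = $121.63 + $248.82 + $511.13 + $64.52 + $1,066.03 + $59.81 + $372.53 + $227.43 = $2,671.90
Net pay = $5,981.13 − $2,671.90 = $3,309.23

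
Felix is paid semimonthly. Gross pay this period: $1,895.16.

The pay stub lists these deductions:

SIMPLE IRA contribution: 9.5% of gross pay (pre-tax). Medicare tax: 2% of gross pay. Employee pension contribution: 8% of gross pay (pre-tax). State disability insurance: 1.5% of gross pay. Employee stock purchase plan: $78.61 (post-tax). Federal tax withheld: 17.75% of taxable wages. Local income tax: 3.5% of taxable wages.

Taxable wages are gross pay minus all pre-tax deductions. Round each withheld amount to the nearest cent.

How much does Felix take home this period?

SIMPLE IRA contribution: $1,895.16 × 0.095 = $180.04
Employee pension contribution: $1,895.16 × 0.08 = $151.61
Pre-tax total = $180.04 + $151.61 = $331.65
Taxable wages = $1,895.16 − $331.65 = $1,563.51
Federal tax withheld: $1,563.51 × 0.1775 = $277.52
Local income tax: $1,563.51 × 0.035 = $54.72
State disability insurance: $1,895.16 × 0.015 = $28.43
Medicare tax: $1,895.16 × 0.02 = $37.90
Employee stock purchase plan: $78.61
Total deductions = $180.04 + $151.61 + $277.52 + $54.72 + $28.43 + $37.90 + $78.61 = $808.83
Net pay = $1,895.16 − $808.83 = $1,086.33

$1,086.33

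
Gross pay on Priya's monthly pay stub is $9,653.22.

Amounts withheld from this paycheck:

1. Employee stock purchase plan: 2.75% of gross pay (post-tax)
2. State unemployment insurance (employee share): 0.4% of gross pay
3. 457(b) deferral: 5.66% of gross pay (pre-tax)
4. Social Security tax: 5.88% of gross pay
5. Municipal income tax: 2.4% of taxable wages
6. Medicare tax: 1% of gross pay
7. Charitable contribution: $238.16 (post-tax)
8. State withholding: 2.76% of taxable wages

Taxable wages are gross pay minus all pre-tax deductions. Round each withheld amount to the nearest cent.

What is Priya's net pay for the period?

457(b) deferral: $9,653.22 × 0.0566 = $546.37
Taxable wages = $9,653.22 − $546.37 = $9,106.85
State withholding: $9,106.85 × 0.0276 = $251.35
Municipal income tax: $9,106.85 × 0.024 = $218.56
Medicare tax: $9,653.22 × 0.01 = $96.53
Social Security tax: $9,653.22 × 0.0588 = $567.61
State unemployment insurance (employee share): $9,653.22 × 0.004 = $38.61
Charitable contribution: $238.16
Employee stock purchase plan: $9,653.22 × 0.0275 = $265.46
Total deductions = $546.37 + $251.35 + $218.56 + $96.53 + $567.61 + $38.61 + $238.16 + $265.46 = $2,222.65
Net pay = $9,653.22 − $2,222.65 = $7,430.57

$7,430.57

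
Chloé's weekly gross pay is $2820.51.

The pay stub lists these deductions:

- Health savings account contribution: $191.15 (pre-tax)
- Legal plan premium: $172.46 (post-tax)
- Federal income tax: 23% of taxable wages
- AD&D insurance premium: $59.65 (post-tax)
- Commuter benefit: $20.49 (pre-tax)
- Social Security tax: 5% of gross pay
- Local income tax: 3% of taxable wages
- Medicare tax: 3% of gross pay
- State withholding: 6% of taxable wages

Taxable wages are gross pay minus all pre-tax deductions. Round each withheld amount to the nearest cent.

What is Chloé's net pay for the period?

Commuter benefit: $20.49
Health savings account contribution: $191.15
Pre-tax total = $20.49 + $191.15 = $211.64
Taxable wages = $2820.51 − $211.64 = $2608.87
State withholding: $2608.87 × 0.06 = $156.53
Local income tax: $2608.87 × 0.03 = $78.27
Federal income tax: $2608.87 × 0.23 = $600.04
Medicare tax: $2820.51 × 0.03 = $84.62
Social Security tax: $2820.51 × 0.05 = $141.03
Legal plan premium: $172.46
AD&D insurance premium: $59.65
Total deductions = $20.49 + $191.15 + $156.53 + $78.27 + $600.04 + $84.62 + $141.03 + $172.46 + $59.65 = $1504.24
Net pay = $2820.51 − $1504.24 = $1316.27

$1316.27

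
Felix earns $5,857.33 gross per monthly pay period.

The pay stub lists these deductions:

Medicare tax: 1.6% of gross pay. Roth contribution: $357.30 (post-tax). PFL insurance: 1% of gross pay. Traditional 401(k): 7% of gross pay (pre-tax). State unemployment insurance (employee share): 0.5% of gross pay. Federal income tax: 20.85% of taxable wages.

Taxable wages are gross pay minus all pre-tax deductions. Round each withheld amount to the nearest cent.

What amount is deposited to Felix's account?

$3,772.67

Traditional 401(k): $5,857.33 × 0.07 = $410.01
Taxable wages = $5,857.33 − $410.01 = $5,447.32
Federal income tax: $5,447.32 × 0.2085 = $1,135.77
PFL insurance: $5,857.33 × 0.01 = $58.57
Medicare tax: $5,857.33 × 0.016 = $93.72
State unemployment insurance (employee share): $5,857.33 × 0.005 = $29.29
Roth contribution: $357.30
Total deductions = $410.01 + $1,135.77 + $58.57 + $93.72 + $29.29 + $357.30 = $2,084.66
Net pay = $5,857.33 − $2,084.66 = $3,772.67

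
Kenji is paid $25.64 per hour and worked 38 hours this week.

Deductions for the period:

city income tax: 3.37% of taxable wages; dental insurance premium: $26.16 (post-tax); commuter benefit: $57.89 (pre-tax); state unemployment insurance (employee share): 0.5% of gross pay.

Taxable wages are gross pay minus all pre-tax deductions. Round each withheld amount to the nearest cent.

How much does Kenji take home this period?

$854.52

Gross pay: 38 × $25.64 = $974.32
Commuter benefit: $57.89
Taxable wages = $974.32 − $57.89 = $916.43
City income tax: $916.43 × 0.0337 = $30.88
State unemployment insurance (employee share): $974.32 × 0.005 = $4.87
Dental insurance premium: $26.16
Total deductions = $57.89 + $30.88 + $4.87 + $26.16 = $119.80
Net pay = $974.32 − $119.80 = $854.52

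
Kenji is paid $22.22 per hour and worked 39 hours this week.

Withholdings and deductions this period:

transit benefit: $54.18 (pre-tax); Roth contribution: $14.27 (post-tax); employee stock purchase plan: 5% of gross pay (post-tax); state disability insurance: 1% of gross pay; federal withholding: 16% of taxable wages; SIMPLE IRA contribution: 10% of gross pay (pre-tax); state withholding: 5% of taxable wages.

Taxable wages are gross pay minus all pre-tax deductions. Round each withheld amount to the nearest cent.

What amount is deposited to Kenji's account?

Gross pay: 39 × $22.22 = $866.58
SIMPLE IRA contribution: $866.58 × 0.1 = $86.66
Transit benefit: $54.18
Pre-tax total = $86.66 + $54.18 = $140.84
Taxable wages = $866.58 − $140.84 = $725.74
Federal withholding: $725.74 × 0.16 = $116.12
State withholding: $725.74 × 0.05 = $36.29
State disability insurance: $866.58 × 0.01 = $8.67
Roth contribution: $14.27
Employee stock purchase plan: $866.58 × 0.05 = $43.33
Total deductions = $86.66 + $54.18 + $116.12 + $36.29 + $8.67 + $14.27 + $43.33 = $359.52
Net pay = $866.58 − $359.52 = $507.06

$507.06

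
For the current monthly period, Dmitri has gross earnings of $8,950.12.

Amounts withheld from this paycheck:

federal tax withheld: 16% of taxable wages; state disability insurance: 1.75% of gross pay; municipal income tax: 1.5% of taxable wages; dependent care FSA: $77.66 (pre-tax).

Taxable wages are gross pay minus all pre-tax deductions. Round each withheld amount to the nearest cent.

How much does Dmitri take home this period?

Dependent care FSA: $77.66
Taxable wages = $8,950.12 − $77.66 = $8,872.46
Municipal income tax: $8,872.46 × 0.015 = $133.09
Federal tax withheld: $8,872.46 × 0.16 = $1,419.59
State disability insurance: $8,950.12 × 0.0175 = $156.63
Total deductions = $77.66 + $133.09 + $1,419.59 + $156.63 = $1,786.97
Net pay = $8,950.12 − $1,786.97 = $7,163.15

$7,163.15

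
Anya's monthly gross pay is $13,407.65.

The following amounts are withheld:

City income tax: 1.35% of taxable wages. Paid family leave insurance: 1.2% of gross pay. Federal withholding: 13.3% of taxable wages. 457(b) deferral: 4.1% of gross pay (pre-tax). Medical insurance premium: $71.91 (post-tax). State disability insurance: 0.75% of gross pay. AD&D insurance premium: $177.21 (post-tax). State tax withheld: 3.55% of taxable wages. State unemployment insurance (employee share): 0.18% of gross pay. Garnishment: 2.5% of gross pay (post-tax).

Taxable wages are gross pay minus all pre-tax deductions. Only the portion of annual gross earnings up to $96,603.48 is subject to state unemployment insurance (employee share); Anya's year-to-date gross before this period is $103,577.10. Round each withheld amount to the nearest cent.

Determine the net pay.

$9,672.03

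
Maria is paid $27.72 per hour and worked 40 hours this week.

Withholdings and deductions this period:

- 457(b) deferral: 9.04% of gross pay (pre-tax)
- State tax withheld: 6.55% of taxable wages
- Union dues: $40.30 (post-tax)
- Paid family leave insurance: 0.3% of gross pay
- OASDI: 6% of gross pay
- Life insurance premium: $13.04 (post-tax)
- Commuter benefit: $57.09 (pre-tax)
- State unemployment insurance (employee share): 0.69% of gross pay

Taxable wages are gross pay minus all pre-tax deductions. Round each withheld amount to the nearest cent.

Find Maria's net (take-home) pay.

$758.30

Gross pay: 40 × $27.72 = $1,108.80
Commuter benefit: $57.09
457(b) deferral: $1,108.80 × 0.0904 = $100.24
Pre-tax total = $57.09 + $100.24 = $157.33
Taxable wages = $1,108.80 − $157.33 = $951.47
State tax withheld: $951.47 × 0.0655 = $62.32
OASDI: $1,108.80 × 0.06 = $66.53
Paid family leave insurance: $1,108.80 × 0.003 = $3.33
State unemployment insurance (employee share): $1,108.80 × 0.0069 = $7.65
Life insurance premium: $13.04
Union dues: $40.30
Total deductions = $57.09 + $100.24 + $62.32 + $66.53 + $3.33 + $7.65 + $13.04 + $40.30 = $350.50
Net pay = $1,108.80 − $350.50 = $758.30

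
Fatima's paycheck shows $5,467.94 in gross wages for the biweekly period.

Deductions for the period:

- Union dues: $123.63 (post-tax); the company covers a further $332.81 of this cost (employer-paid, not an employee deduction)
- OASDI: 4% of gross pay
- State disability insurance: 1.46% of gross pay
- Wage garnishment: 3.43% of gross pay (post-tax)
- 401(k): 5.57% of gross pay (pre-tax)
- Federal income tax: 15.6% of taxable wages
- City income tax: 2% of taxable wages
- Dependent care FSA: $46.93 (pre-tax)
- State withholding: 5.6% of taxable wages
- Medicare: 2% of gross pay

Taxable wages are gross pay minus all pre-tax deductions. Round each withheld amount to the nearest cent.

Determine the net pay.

Dependent care FSA: $46.93
401(k): $5,467.94 × 0.0557 = $304.56
Pre-tax total = $46.93 + $304.56 = $351.49
Taxable wages = $5,467.94 − $351.49 = $5,116.45
City income tax: $5,116.45 × 0.02 = $102.33
Federal income tax: $5,116.45 × 0.156 = $798.17
State withholding: $5,116.45 × 0.056 = $286.52
State disability insurance: $5,467.94 × 0.0146 = $79.83
OASDI: $5,467.94 × 0.04 = $218.72
Medicare: $5,467.94 × 0.02 = $109.36
Wage garnishment: $5,467.94 × 0.0343 = $187.55
Union dues: $123.63
(Employer's $332.81 toward union dues is not withheld from the employee.)
Total deductions = $46.93 + $304.56 + $102.33 + $798.17 + $286.52 + $79.83 + $218.72 + $109.36 + $187.55 + $123.63 = $2,257.60
Net pay = $5,467.94 − $2,257.60 = $3,210.34

$3,210.34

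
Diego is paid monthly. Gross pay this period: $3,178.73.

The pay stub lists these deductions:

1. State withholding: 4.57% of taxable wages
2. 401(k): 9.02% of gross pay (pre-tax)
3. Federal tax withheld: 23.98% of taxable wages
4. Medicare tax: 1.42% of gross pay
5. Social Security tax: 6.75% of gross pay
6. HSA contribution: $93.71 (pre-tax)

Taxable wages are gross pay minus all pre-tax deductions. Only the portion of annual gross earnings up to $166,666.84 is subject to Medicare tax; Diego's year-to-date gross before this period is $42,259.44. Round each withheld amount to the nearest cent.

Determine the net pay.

$1,739.69

401(k): $3,178.73 × 0.0902 = $286.72
HSA contribution: $93.71
Pre-tax total = $286.72 + $93.71 = $380.43
Taxable wages = $3,178.73 − $380.43 = $2,798.30
Federal tax withheld: $2,798.30 × 0.2398 = $671.03
State withholding: $2,798.30 × 0.0457 = $127.88
Medicare tax: cap not yet reached, full $3,178.73 is subject → $3,178.73 × 0.0142 = $45.14
Social Security tax: $3,178.73 × 0.0675 = $214.56
Total deductions = $286.72 + $93.71 + $671.03 + $127.88 + $45.14 + $214.56 = $1,439.04
Net pay = $3,178.73 − $1,439.04 = $1,739.69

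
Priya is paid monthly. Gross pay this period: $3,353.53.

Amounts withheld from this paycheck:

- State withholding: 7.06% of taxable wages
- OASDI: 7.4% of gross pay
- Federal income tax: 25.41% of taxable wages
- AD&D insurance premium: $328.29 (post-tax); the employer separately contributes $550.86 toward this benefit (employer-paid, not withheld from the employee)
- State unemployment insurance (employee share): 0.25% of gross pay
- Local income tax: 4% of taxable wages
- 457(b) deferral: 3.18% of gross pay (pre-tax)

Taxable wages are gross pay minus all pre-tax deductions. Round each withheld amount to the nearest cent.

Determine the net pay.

$1,477.92

457(b) deferral: $3,353.53 × 0.0318 = $106.64
Taxable wages = $3,353.53 − $106.64 = $3,246.89
Local income tax: $3,246.89 × 0.04 = $129.88
State withholding: $3,246.89 × 0.0706 = $229.23
Federal income tax: $3,246.89 × 0.2541 = $825.03
State unemployment insurance (employee share): $3,353.53 × 0.0025 = $8.38
OASDI: $3,353.53 × 0.074 = $248.16
AD&D insurance premium: $328.29
(Employer's $550.86 toward AD&D insurance premium is not withheld from the employee.)
Total deductions = $106.64 + $129.88 + $229.23 + $825.03 + $8.38 + $248.16 + $328.29 = $1,875.61
Net pay = $3,353.53 − $1,875.61 = $1,477.92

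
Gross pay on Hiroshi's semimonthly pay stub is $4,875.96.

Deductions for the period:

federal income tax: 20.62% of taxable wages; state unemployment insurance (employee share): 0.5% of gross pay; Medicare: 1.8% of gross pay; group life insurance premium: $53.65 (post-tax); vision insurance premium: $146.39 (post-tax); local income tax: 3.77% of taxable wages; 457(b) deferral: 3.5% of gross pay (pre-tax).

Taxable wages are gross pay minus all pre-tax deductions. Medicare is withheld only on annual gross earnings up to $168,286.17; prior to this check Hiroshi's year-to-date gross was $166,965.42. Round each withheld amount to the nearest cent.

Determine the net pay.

$3,309.49

457(b) deferral: $4,875.96 × 0.035 = $170.66
Taxable wages = $4,875.96 − $170.66 = $4,705.30
Local income tax: $4,705.30 × 0.0377 = $177.39
Federal income tax: $4,705.30 × 0.2062 = $970.23
Medicare: only $168,286.17 − $166,965.42 = $1,320.75 of this check is subject → $1,320.75 × 0.018 = $23.77
State unemployment insurance (employee share): $4,875.96 × 0.005 = $24.38
Group life insurance premium: $53.65
Vision insurance premium: $146.39
Total deductions = $170.66 + $177.39 + $970.23 + $23.77 + $24.38 + $53.65 + $146.39 = $1,566.47
Net pay = $4,875.96 − $1,566.47 = $3,309.49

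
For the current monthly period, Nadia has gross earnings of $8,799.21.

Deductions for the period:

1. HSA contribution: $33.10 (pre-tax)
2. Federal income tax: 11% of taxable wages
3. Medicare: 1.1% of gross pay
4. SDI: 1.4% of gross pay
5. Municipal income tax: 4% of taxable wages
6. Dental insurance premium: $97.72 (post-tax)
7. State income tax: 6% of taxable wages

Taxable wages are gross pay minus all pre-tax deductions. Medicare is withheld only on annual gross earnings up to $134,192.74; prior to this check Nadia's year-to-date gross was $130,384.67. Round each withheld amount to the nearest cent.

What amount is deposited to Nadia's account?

$6,662.43

HSA contribution: $33.10
Taxable wages = $8,799.21 − $33.10 = $8,766.11
Municipal income tax: $8,766.11 × 0.04 = $350.64
Federal income tax: $8,766.11 × 0.11 = $964.27
State income tax: $8,766.11 × 0.06 = $525.97
Medicare: only $134,192.74 − $130,384.67 = $3,808.07 of this check is subject → $3,808.07 × 0.011 = $41.89
SDI: $8,799.21 × 0.014 = $123.19
Dental insurance premium: $97.72
Total deductions = $33.10 + $350.64 + $964.27 + $525.97 + $41.89 + $123.19 + $97.72 = $2,136.78
Net pay = $8,799.21 − $2,136.78 = $6,662.43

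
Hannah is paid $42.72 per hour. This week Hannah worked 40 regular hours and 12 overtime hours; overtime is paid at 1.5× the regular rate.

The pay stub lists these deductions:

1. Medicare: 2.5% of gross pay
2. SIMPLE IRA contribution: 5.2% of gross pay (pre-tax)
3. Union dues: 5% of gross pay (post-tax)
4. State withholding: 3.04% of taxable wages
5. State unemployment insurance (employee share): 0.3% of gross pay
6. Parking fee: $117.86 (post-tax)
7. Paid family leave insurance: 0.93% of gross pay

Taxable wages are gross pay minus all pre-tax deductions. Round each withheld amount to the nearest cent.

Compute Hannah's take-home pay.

$1,943.35

Regular pay: 40 × $42.72 = $1,708.80
Overtime pay: 12 × $42.72 × 1.5 = $768.96
Gross pay = $1,708.80 + $768.96 = $2,477.76
SIMPLE IRA contribution: $2,477.76 × 0.052 = $128.84
Taxable wages = $2,477.76 − $128.84 = $2,348.92
State withholding: $2,348.92 × 0.0304 = $71.41
Medicare: $2,477.76 × 0.025 = $61.94
Paid family leave insurance: $2,477.76 × 0.0093 = $23.04
State unemployment insurance (employee share): $2,477.76 × 0.003 = $7.43
Parking fee: $117.86
Union dues: $2,477.76 × 0.05 = $123.89
Total deductions = $128.84 + $71.41 + $61.94 + $23.04 + $7.43 + $117.86 + $123.89 = $534.41
Net pay = $2,477.76 − $534.41 = $1,943.35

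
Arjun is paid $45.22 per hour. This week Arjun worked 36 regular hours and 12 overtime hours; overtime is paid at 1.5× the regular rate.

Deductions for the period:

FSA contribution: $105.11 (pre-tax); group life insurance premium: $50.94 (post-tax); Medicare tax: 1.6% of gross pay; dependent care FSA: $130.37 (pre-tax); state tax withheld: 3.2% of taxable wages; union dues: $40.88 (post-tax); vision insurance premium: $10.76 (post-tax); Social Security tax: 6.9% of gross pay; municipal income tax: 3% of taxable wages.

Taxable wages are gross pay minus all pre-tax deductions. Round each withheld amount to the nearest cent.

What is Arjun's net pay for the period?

Regular pay: 36 × $45.22 = $1,627.92
Overtime pay: 12 × $45.22 × 1.5 = $813.96
Gross pay = $1,627.92 + $813.96 = $2,441.88
FSA contribution: $105.11
Dependent care FSA: $130.37
Pre-tax total = $105.11 + $130.37 = $235.48
Taxable wages = $2,441.88 − $235.48 = $2,206.40
State tax withheld: $2,206.40 × 0.032 = $70.60
Municipal income tax: $2,206.40 × 0.03 = $66.19
Medicare tax: $2,441.88 × 0.016 = $39.07
Social Security tax: $2,441.88 × 0.069 = $168.49
Union dues: $40.88
Vision insurance premium: $10.76
Group life insurance premium: $50.94
Total deductions = $105.11 + $130.37 + $70.60 + $66.19 + $39.07 + $168.49 + $40.88 + $10.76 + $50.94 = $682.41
Net pay = $2,441.88 − $682.41 = $1,759.47

$1,759.47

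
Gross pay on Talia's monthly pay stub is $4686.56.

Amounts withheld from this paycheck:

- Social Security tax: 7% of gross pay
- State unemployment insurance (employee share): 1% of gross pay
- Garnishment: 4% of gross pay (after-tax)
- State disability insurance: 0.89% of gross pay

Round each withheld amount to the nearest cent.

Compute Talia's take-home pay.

$4082.46

Social Security tax: $4686.56 × 0.07 = $328.06
State unemployment insurance (employee share): $4686.56 × 0.01 = $46.87
State disability insurance: $4686.56 × 0.0089 = $41.71
Garnishment: $4686.56 × 0.04 = $187.46
Total deductions = $328.06 + $46.87 + $41.71 + $187.46 = $604.10
Net pay = $4686.56 − $604.10 = $4082.46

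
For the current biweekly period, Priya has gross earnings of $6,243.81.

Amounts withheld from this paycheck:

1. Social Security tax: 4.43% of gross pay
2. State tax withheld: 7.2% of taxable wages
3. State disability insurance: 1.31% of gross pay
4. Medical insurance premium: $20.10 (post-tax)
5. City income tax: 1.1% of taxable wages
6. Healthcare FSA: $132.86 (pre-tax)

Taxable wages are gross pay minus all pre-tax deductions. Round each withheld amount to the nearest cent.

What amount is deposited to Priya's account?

Healthcare FSA: $132.86
Taxable wages = $6,243.81 − $132.86 = $6,110.95
State tax withheld: $6,110.95 × 0.072 = $439.99
City income tax: $6,110.95 × 0.011 = $67.22
Social Security tax: $6,243.81 × 0.0443 = $276.60
State disability insurance: $6,243.81 × 0.0131 = $81.79
Medical insurance premium: $20.10
Total deductions = $132.86 + $439.99 + $67.22 + $276.60 + $81.79 + $20.10 = $1,018.56
Net pay = $6,243.81 − $1,018.56 = $5,225.25

$5,225.25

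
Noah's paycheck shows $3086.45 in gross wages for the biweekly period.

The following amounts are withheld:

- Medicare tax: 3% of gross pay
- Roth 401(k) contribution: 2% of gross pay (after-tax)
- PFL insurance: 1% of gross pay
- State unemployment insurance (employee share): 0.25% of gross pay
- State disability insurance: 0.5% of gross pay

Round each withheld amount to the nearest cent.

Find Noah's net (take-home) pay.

$2878.12

PFL insurance: $3086.45 × 0.01 = $30.86
State disability insurance: $3086.45 × 0.005 = $15.43
State unemployment insurance (employee share): $3086.45 × 0.0025 = $7.72
Medicare tax: $3086.45 × 0.03 = $92.59
Roth 401(k) contribution: $3086.45 × 0.02 = $61.73
Total deductions = $30.86 + $15.43 + $7.72 + $92.59 + $61.73 = $208.33
Net pay = $3086.45 − $208.33 = $2878.12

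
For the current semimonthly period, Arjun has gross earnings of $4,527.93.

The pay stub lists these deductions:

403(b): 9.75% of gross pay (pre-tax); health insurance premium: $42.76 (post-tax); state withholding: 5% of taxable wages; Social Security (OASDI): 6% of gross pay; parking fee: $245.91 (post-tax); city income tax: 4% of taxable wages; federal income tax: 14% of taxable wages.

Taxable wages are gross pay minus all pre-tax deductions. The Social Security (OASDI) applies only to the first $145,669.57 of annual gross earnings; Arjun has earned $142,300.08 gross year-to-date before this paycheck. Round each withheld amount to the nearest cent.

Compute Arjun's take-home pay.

$2,655.74

403(b): $4,527.93 × 0.0975 = $441.47
Taxable wages = $4,527.93 − $441.47 = $4,086.46
City income tax: $4,086.46 × 0.04 = $163.46
Federal income tax: $4,086.46 × 0.14 = $572.10
State withholding: $4,086.46 × 0.05 = $204.32
Social Security (OASDI): only $145,669.57 − $142,300.08 = $3,369.49 of this check is subject → $3,369.49 × 0.06 = $202.17
Parking fee: $245.91
Health insurance premium: $42.76
Total deductions = $441.47 + $163.46 + $572.10 + $204.32 + $202.17 + $245.91 + $42.76 = $1,872.19
Net pay = $4,527.93 − $1,872.19 = $2,655.74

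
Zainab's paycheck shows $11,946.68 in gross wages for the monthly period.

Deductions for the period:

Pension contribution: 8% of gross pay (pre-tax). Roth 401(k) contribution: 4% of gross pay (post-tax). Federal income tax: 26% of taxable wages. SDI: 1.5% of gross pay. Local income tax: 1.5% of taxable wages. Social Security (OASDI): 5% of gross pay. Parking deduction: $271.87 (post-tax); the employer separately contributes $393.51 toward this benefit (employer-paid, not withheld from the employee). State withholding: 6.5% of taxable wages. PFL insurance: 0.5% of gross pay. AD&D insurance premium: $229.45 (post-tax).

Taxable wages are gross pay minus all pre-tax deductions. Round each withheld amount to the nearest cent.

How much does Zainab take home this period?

Pension contribution: $11,946.68 × 0.08 = $955.73
Taxable wages = $11,946.68 − $955.73 = $10,990.95
State withholding: $10,990.95 × 0.065 = $714.41
Federal income tax: $10,990.95 × 0.26 = $2,857.65
Local income tax: $10,990.95 × 0.015 = $164.86
PFL insurance: $11,946.68 × 0.005 = $59.73
SDI: $11,946.68 × 0.015 = $179.20
Social Security (OASDI): $11,946.68 × 0.05 = $597.33
Parking deduction: $271.87
AD&D insurance premium: $229.45
Roth 401(k) contribution: $11,946.68 × 0.04 = $477.87
(Employer's $393.51 toward parking deduction is not withheld from the employee.)
Total deductions = $955.73 + $714.41 + $2,857.65 + $164.86 + $59.73 + $179.20 + $597.33 + $271.87 + $229.45 + $477.87 = $6,508.10
Net pay = $11,946.68 − $6,508.10 = $5,438.58

$5,438.58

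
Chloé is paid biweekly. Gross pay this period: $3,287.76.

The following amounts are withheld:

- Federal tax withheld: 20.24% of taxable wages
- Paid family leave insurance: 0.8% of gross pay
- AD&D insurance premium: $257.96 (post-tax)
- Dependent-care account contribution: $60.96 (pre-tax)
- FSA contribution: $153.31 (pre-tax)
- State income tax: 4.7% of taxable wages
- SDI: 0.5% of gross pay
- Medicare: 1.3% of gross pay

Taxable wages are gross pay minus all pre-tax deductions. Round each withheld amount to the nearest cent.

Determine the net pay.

$1,963.53

FSA contribution: $153.31
Dependent-care account contribution: $60.96
Pre-tax total = $153.31 + $60.96 = $214.27
Taxable wages = $3,287.76 − $214.27 = $3,073.49
Federal tax withheld: $3,073.49 × 0.2024 = $622.07
State income tax: $3,073.49 × 0.047 = $144.45
Paid family leave insurance: $3,287.76 × 0.008 = $26.30
Medicare: $3,287.76 × 0.013 = $42.74
SDI: $3,287.76 × 0.005 = $16.44
AD&D insurance premium: $257.96
Total deductions = $153.31 + $60.96 + $622.07 + $144.45 + $26.30 + $42.74 + $16.44 + $257.96 = $1,324.23
Net pay = $3,287.76 − $1,324.23 = $1,963.53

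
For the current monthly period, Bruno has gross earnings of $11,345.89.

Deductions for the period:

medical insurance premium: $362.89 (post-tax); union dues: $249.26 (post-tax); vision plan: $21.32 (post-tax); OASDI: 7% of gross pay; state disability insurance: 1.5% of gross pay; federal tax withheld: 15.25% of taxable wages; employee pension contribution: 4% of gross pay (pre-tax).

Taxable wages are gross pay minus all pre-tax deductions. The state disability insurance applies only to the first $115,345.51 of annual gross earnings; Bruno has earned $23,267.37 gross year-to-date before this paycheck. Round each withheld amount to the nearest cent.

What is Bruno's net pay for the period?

$7,633.14

Employee pension contribution: $11,345.89 × 0.04 = $453.84
Taxable wages = $11,345.89 − $453.84 = $10,892.05
Federal tax withheld: $10,892.05 × 0.1525 = $1,661.04
OASDI: $11,345.89 × 0.07 = $794.21
State disability insurance: cap not yet reached, full $11,345.89 is subject → $11,345.89 × 0.015 = $170.19
Vision plan: $21.32
Medical insurance premium: $362.89
Union dues: $249.26
Total deductions = $453.84 + $1,661.04 + $794.21 + $170.19 + $21.32 + $362.89 + $249.26 = $3,712.75
Net pay = $11,345.89 − $3,712.75 = $7,633.14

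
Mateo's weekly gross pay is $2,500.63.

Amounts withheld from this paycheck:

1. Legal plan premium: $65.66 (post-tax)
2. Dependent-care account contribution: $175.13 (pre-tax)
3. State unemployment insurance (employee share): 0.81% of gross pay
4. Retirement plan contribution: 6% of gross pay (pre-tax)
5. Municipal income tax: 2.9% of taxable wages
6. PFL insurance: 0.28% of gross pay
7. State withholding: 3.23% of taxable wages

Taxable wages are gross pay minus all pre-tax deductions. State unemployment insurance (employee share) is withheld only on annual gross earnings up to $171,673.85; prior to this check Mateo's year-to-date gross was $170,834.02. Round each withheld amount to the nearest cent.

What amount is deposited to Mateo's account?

Dependent-care account contribution: $175.13
Retirement plan contribution: $2,500.63 × 0.06 = $150.04
Pre-tax total = $175.13 + $150.04 = $325.17
Taxable wages = $2,500.63 − $325.17 = $2,175.46
State withholding: $2,175.46 × 0.0323 = $70.27
Municipal income tax: $2,175.46 × 0.029 = $63.09
State unemployment insurance (employee share): only $171,673.85 − $170,834.02 = $839.83 of this check is subject → $839.83 × 0.0081 = $6.80
PFL insurance: $2,500.63 × 0.0028 = $7.00
Legal plan premium: $65.66
Total deductions = $175.13 + $150.04 + $70.27 + $63.09 + $6.80 + $7.00 + $65.66 = $537.99
Net pay = $2,500.63 − $537.99 = $1,962.64

$1,962.64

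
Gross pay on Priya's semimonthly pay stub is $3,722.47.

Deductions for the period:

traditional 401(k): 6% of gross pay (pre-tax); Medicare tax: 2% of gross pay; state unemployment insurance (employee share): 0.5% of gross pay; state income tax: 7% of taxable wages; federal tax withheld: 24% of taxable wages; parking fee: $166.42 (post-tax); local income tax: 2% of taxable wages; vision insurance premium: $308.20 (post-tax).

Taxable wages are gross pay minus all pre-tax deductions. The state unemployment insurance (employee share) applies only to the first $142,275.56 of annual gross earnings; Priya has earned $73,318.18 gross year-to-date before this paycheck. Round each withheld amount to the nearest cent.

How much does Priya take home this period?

$1,776.73

Traditional 401(k): $3,722.47 × 0.06 = $223.35
Taxable wages = $3,722.47 − $223.35 = $3,499.12
Federal tax withheld: $3,499.12 × 0.24 = $839.79
State income tax: $3,499.12 × 0.07 = $244.94
Local income tax: $3,499.12 × 0.02 = $69.98
State unemployment insurance (employee share): cap not yet reached, full $3,722.47 is subject → $3,722.47 × 0.005 = $18.61
Medicare tax: $3,722.47 × 0.02 = $74.45
Parking fee: $166.42
Vision insurance premium: $308.20
Total deductions = $223.35 + $839.79 + $244.94 + $69.98 + $18.61 + $74.45 + $166.42 + $308.20 = $1,945.74
Net pay = $3,722.47 − $1,945.74 = $1,776.73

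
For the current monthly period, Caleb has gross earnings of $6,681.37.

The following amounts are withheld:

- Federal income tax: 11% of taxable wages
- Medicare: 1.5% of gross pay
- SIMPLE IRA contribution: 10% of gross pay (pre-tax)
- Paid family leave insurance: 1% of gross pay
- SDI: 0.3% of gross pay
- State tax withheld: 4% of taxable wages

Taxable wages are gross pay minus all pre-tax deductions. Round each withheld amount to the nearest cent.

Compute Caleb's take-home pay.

SIMPLE IRA contribution: $6,681.37 × 0.1 = $668.14
Taxable wages = $6,681.37 − $668.14 = $6,013.23
Federal income tax: $6,013.23 × 0.11 = $661.46
State tax withheld: $6,013.23 × 0.04 = $240.53
Paid family leave insurance: $6,681.37 × 0.01 = $66.81
SDI: $6,681.37 × 0.003 = $20.04
Medicare: $6,681.37 × 0.015 = $100.22
Total deductions = $668.14 + $661.46 + $240.53 + $66.81 + $20.04 + $100.22 = $1,757.20
Net pay = $6,681.37 − $1,757.20 = $4,924.17

$4,924.17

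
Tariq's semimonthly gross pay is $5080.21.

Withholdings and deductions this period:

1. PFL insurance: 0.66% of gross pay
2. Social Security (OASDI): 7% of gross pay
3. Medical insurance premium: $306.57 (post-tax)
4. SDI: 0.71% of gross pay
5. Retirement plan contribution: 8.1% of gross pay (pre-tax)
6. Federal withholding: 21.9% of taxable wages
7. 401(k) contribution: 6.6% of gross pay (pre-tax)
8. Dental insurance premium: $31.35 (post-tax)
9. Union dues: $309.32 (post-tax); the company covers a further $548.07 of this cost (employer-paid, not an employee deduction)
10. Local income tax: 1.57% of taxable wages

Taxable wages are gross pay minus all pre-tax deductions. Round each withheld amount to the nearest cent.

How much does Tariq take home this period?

401(k) contribution: $5080.21 × 0.066 = $335.29
Retirement plan contribution: $5080.21 × 0.081 = $411.50
Pre-tax total = $335.29 + $411.50 = $746.79
Taxable wages = $5080.21 − $746.79 = $4333.42
Local income tax: $4333.42 × 0.0157 = $68.03
Federal withholding: $4333.42 × 0.219 = $949.02
Social Security (OASDI): $5080.21 × 0.07 = $355.61
PFL insurance: $5080.21 × 0.0066 = $33.53
SDI: $5080.21 × 0.0071 = $36.07
Dental insurance premium: $31.35
Union dues: $309.32
Medical insurance premium: $306.57
(Employer's $548.07 toward union dues is not withheld from the employee.)
Total deductions = $335.29 + $411.50 + $68.03 + $949.02 + $355.61 + $33.53 + $36.07 + $31.35 + $309.32 + $306.57 = $2836.29
Net pay = $5080.21 − $2836.29 = $2243.92

$2243.92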